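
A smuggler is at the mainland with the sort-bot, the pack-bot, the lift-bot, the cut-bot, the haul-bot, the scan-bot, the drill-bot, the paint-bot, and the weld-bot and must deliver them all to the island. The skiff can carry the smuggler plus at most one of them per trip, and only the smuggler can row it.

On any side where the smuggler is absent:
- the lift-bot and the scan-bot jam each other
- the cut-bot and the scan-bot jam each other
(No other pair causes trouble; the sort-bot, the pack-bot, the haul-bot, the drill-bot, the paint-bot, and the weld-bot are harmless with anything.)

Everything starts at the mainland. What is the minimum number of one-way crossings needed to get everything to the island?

19

Counting alone: the smuggler can take at most 1 across per trip to the island, so moving all 9 needs at least 9 loaded trips out, with a return between consecutive ones — at least 17 crossings.
The safety rule pushes this higher. Following every safe sequence of crossings, the most of the 9 that can be at the island as the skiff arrives there on crossing 17 is 8 — never all 9.
So no plan with fewer than 19 crossings exists, and this one achieves 19:
1. Smuggler goes to the island with the scan-bot.
2. Smuggler goes back to the mainland alone.
3. Smuggler goes to the island with the sort-bot.
4. Smuggler goes back to the mainland alone.
5. Smuggler goes to the island with the pack-bot.
6. Smuggler goes back to the mainland alone.
7. Smuggler goes to the island with the lift-bot.
8. Smuggler goes back to the mainland with the scan-bot.
9. Smuggler goes to the island with the cut-bot.
10. Smuggler goes back to the mainland alone.
11. Smuggler goes to the island with the haul-bot.
12. Smuggler goes back to the mainland alone.
13. Smuggler goes to the island with the drill-bot.
14. Smuggler goes back to the mainland alone.
15. Smuggler goes to the island with the paint-bot.
16. Smuggler goes back to the mainland alone.
17. Smuggler goes to the island with the weld-bot.
18. Smuggler goes back to the mainland alone.
19. Smuggler goes to the island with the scan-bot.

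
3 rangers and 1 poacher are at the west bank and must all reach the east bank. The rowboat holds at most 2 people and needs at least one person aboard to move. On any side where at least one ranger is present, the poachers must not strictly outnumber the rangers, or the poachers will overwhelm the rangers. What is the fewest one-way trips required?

Counting alone: each trip to the east bank takes at most 2 across and each return brings at least 1 back, so after t trips out (and t−1 returns) at most 2t − (t−1) of the 4 are across; that first reaches 4 at t = 3, so at least 5 crossings are needed.
The plan below uses exactly 5 crossings, so it is optimal:
1. 1 ranger and 1 poacher → the east bank.  (the west bank: 2R 0P; the east bank: 1R 1P)
2. 1 poacher ← the west bank.  (the west bank: 2R 1P; the east bank: 1R 0P)
3. 1 ranger and 1 poacher → the east bank.  (the west bank: 1R 0P; the east bank: 2R 1P)
4. 1 poacher ← the west bank.  (the west bank: 1R 1P; the east bank: 2R 0P)
5. 1 ranger and 1 poacher → the east bank.  (the west bank: 0R 0P; the east bank: 3R 1P)

5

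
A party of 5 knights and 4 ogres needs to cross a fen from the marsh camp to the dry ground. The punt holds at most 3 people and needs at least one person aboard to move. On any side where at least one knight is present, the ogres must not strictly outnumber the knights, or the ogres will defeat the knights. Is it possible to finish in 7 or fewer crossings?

Yes

Yes — this plan uses 7 crossings (≤ 7):
1. 3 ogres → the dry ground.  (the marsh camp: 5K 1O; the dry ground: 0K 3O)
2. 1 ogre ← the marsh camp.  (the marsh camp: 5K 2O; the dry ground: 0K 2O)
3. 3 knights → the dry ground.  (the marsh camp: 2K 2O; the dry ground: 3K 2O)
4. 1 knight ← the marsh camp.  (the marsh camp: 3K 2O; the dry ground: 2K 2O)
5. 2 knights and 1 ogre → the dry ground.  (the marsh camp: 1K 1O; the dry ground: 4K 3O)
6. 1 knight ← the marsh camp.  (the marsh camp: 2K 1O; the dry ground: 3K 3O)
7. 2 knights and 1 ogre → the dry ground.  (the marsh camp: 0K 0O; the dry ground: 5K 4O)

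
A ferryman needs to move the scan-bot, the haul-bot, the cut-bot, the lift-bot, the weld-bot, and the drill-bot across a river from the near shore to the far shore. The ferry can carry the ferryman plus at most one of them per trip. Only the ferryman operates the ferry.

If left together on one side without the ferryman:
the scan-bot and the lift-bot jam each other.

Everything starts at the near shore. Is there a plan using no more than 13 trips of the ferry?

Yes

Yes — this plan uses 11 crossings (≤ 13):
1. Ferryman goes to the far shore with the scan-bot.
2. Ferryman goes back to the near shore alone.
3. Ferryman goes to the far shore with the haul-bot.
4. Ferryman goes back to the near shore alone.
5. Ferryman goes to the far shore with the cut-bot.
6. Ferryman goes back to the near shore alone.
7. Ferryman goes to the far shore with the weld-bot.
8. Ferryman goes back to the near shore alone.
9. Ferryman goes to the far shore with the drill-bot.
10. Ferryman goes back to the near shore alone.
11. Ferryman goes to the far shore with the lift-bot.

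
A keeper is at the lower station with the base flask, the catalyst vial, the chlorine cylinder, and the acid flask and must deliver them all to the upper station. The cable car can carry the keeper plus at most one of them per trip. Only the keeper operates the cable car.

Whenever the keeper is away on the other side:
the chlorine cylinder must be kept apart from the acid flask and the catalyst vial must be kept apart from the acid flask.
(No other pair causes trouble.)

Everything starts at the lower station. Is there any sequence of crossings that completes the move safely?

Yes

1. Keeper goes to the upper station with the acid flask.  [the lower station: the base flask, the catalyst vial, the chlorine cylinder | the upper station: the acid flask]
2. Keeper goes back to the lower station alone.  [the lower station: the base flask, the catalyst vial, the chlorine cylinder | the upper station: the acid flask]
3. Keeper goes to the upper station with the base flask.  [the lower station: the catalyst vial, the chlorine cylinder | the upper station: the acid flask, the base flask]
4. Keeper goes back to the lower station alone.  [the lower station: the catalyst vial, the chlorine cylinder | the upper station: the acid flask, the base flask]
5. Keeper goes to the upper station with the catalyst vial.  [the lower station: the chlorine cylinder | the upper station: the acid flask, the base flask, the catalyst vial]
6. Keeper goes back to the lower station with the acid flask.  [the lower station: the acid flask, the chlorine cylinder | the upper station: the base flask, the catalyst vial]
7. Keeper goes to the upper station with the chlorine cylinder.  [the lower station: the acid flask | the upper station: the base flask, the catalyst vial, the chlorine cylinder]
8. Keeper goes back to the lower station alone.  [the lower station: the acid flask | the upper station: the base flask, the catalyst vial, the chlorine cylinder]
9. Keeper goes to the upper station with the acid flask.  [the lower station: — | the upper station: the acid flask, the base flask, the catalyst vial, the chlorine cylinder]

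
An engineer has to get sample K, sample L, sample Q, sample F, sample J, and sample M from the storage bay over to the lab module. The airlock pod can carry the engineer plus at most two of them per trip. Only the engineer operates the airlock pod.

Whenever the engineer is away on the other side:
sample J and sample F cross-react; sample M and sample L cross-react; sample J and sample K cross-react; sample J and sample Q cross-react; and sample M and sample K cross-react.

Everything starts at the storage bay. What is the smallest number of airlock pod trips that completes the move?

7

Counting alone: the engineer can take at most 2 across per trip to the lab module, so moving all 6 needs at least 3 loaded trips out, with a return between consecutive ones — at least 5 crossings.
The safety rule pushes this higher. Following every safe sequence of crossings, the most of the 6 that can be at the lab module as the airlock pod arrives there on crossing 5 is 5 — never all 6.
So no plan with fewer than 7 crossings exists, and this one achieves 7:
1. Engineer goes to the lab module with sample J and sample M.  [the storage bay: sample F, sample K, sample L, sample Q | the lab module: sample J, sample M]
2. Engineer goes back to the storage bay alone.  [the storage bay: sample F, sample K, sample L, sample Q | the lab module: sample J, sample M]
3. Engineer goes to the lab module with sample K and sample L.  [the storage bay: sample F, sample Q | the lab module: sample J, sample K, sample L, sample M]
4. Engineer goes back to the storage bay with sample J and sample M.  [the storage bay: sample F, sample J, sample M, sample Q | the lab module: sample K, sample L]
5. Engineer goes to the lab module with sample F and sample Q.  [the storage bay: sample J, sample M | the lab module: sample F, sample K, sample L, sample Q]
6. Engineer goes back to the storage bay alone.  [the storage bay: sample J, sample M | the lab module: sample F, sample K, sample L, sample Q]
7. Engineer goes to the lab module with sample J and sample M.  [the storage bay: — | the lab module: sample F, sample J, sample K, sample L, sample M, sample Q]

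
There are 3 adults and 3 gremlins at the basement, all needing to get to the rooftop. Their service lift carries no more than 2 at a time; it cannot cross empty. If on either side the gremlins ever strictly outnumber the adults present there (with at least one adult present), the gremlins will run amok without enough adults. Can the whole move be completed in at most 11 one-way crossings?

Yes

Yes — this plan uses 11 crossings (≤ 11):
1. 2 gremlins → the rooftop.  (the basement: 3A 1G; the rooftop: 0A 2G)
2. 1 gremlin ← the basement.  (the basement: 3A 2G; the rooftop: 0A 1G)
3. 2 gremlins → the rooftop.  (the basement: 3A 0G; the rooftop: 0A 3G)
4. 1 gremlin ← the basement.  (the basement: 3A 1G; the rooftop: 0A 2G)
5. 2 adults → the rooftop.  (the basement: 1A 1G; the rooftop: 2A 2G)
6. 1 adult and 1 gremlin ← the basement.  (the basement: 2A 2G; the rooftop: 1A 1G)
7. 2 adults → the rooftop.  (the basement: 0A 2G; the rooftop: 3A 1G)
8. 1 gremlin ← the basement.  (the basement: 0A 3G; the rooftop: 3A 0G)
9. 2 gremlins → the rooftop.  (the basement: 0A 1G; the rooftop: 3A 2G)
10. 1 gremlin ← the basement.  (the basement: 0A 2G; the rooftop: 3A 1G)
11. 2 gremlins → the rooftop.  (the basement: 0A 0G; the rooftop: 3A 3G)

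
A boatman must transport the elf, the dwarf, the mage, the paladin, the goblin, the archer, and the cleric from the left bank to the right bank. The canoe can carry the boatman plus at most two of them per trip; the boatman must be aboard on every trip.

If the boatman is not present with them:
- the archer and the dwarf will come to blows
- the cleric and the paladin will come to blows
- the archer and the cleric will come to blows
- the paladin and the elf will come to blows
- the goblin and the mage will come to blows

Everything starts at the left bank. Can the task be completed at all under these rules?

Whatever the first load, the items left behind include a forbidden pair without the boatman. No opening move is safe, so no plan exists.

No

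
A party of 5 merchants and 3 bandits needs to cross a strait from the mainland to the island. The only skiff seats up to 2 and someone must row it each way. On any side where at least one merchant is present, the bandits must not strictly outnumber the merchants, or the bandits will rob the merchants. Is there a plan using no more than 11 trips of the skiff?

No

Counting alone: each trip to the island takes at most 2 across and each return brings at least 1 back, so after t trips out (and t−1 returns) at most 2t − (t−1) of the 8 are across; that first reaches 8 at t = 7, so at least 13 crossings are needed.
Since 11 < 13, 11 crossings cannot be enough. (The shortest complete plan in fact takes 13:)
1. 2 bandits → the island.  (the mainland: 5M 1B; the island: 0M 2B)
2. 1 bandit ← the mainland.  (the mainland: 5M 2B; the island: 0M 1B)
3. 2 bandits → the island.  (the mainland: 5M 0B; the island: 0M 3B)
4. 1 bandit ← the mainland.  (the mainland: 5M 1B; the island: 0M 2B)
5. 2 merchants → the island.  (the mainland: 3M 1B; the island: 2M 2B)
6. 1 bandit ← the mainland.  (the mainland: 3M 2B; the island: 2M 1B)
7. 1 merchant and 1 bandit → the island.  (the mainland: 2M 1B; the island: 3M 2B)
8. 1 bandit ← the mainland.  (the mainland: 2M 2B; the island: 3M 1B)
9. 2 bandits → the island.  (the mainland: 2M 0B; the island: 3M 3B)
10. 1 bandit ← the mainland.  (the mainland: 2M 1B; the island: 3M 2B)
11. 1 merchant and 1 bandit → the island.  (the mainland: 1M 0B; the island: 4M 3B)
12. 1 bandit ← the mainland.  (the mainland: 1M 1B; the island: 4M 2B)
13. 1 merchant and 1 bandit → the island.  (the mainland: 0M 0B; the island: 5M 3B)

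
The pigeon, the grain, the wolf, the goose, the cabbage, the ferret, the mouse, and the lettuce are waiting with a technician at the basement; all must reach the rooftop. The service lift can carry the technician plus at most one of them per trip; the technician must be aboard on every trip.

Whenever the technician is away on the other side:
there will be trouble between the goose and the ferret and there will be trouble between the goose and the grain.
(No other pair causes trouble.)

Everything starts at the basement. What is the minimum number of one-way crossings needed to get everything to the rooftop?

Counting alone: the technician can take at most 1 across per trip to the rooftop, so moving all 8 needs at least 8 loaded trips out, with a return between consecutive ones — at least 15 crossings.
The safety rule pushes this higher. Following every safe sequence of crossings, the most of the 8 that can be at the rooftop as the service lift arrives there on crossing 15 is 7 — never all 8.
So no plan with fewer than 17 crossings exists, and this one achieves 17:
1. Technician goes to the rooftop with the goose.  [the basement: the cabbage, the ferret, the grain, the lettuce, the mouse, the pigeon, the wolf | the rooftop: the goose]
2. Technician goes back to the basement alone.  [the basement: the cabbage, the ferret, the grain, the lettuce, the mouse, the pigeon, the wolf | the rooftop: the goose]
3. Technician goes to the rooftop with the pigeon.  [the basement: the cabbage, the ferret, the grain, the lettuce, the mouse, the wolf | the rooftop: the goose, the pigeon]
4. Technician goes back to the basement alone.  [the basement: the cabbage, the ferret, the grain, the lettuce, the mouse, the wolf | the rooftop: the goose, the pigeon]
5. Technician goes to the rooftop with the grain.  [the basement: the cabbage, the ferret, the lettuce, the mouse, the wolf | the rooftop: the goose, the grain, the pigeon]
6. Technician goes back to the basement with the goose.  [the basement: the cabbage, the ferret, the goose, the lettuce, the mouse, the wolf | the rooftop: the grain, the pigeon]
7. Technician goes to the rooftop with the ferret.  [the basement: the cabbage, the goose, the lettuce, the mouse, the wolf | the rooftop: the ferret, the grain, the pigeon]
8. Technician goes back to the basement alone.  [the basement: the cabbage, the goose, the lettuce, the mouse, the wolf | the rooftop: the ferret, the grain, the pigeon]
9. Technician goes to the rooftop with the wolf.  [the basement: the cabbage, the goose, the lettuce, the mouse | the rooftop: the ferret, the grain, the pigeon, the wolf]
10. Technician goes back to the basement alone.  [the basement: the cabbage, the goose, the lettuce, the mouse | the rooftop: the ferret, the grain, the pigeon, the wolf]
11. Technician goes to the rooftop with the cabbage.  [the basement: the goose, the lettuce, the mouse | the rooftop: the cabbage, the ferret, the grain, the pigeon, the wolf]
12. Technician goes back to the basement alone.  [the basement: the goose, the lettuce, the mouse | the rooftop: the cabbage, the ferret, the grain, the pigeon, the wolf]
13. Technician goes to the rooftop with the mouse.  [the basement: the goose, the lettuce | the rooftop: the cabbage, the ferret, the grain, the mouse, the pigeon, the wolf]
14. Technician goes back to the basement alone.  [the basement: the goose, the lettuce | the rooftop: the cabbage, the ferret, the grain, the mouse, the pigeon, the wolf]
15. Technician goes to the rooftop with the lettuce.  [the basement: the goose | the rooftop: the cabbage, the ferret, the grain, the lettuce, the mouse, the pigeon, the wolf]
16. Technician goes back to the basement alone.  [the basement: the goose | the rooftop: the cabbage, the ferret, the grain, the lettuce, the mouse, the pigeon, the wolf]
17. Technician goes to the rooftop with the goose.  [the basement: — | the rooftop: the cabbage, the ferret, the goose, the grain, the lettuce, the mouse, the pigeon, the wolf]

17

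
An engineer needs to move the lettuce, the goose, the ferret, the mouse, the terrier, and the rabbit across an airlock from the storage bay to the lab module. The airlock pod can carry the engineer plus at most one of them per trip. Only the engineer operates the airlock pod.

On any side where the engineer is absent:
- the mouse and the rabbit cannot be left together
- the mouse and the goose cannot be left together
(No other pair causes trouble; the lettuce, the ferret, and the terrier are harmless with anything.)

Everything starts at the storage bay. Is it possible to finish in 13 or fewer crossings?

Yes

Yes — this plan uses 13 crossings (≤ 13):
1. Engineer goes to the lab module with the mouse.
2. Engineer goes back to the storage bay alone.
3. Engineer goes to the lab module with the lettuce.
4. Engineer goes back to the storage bay alone.
5. Engineer goes to the lab module with the goose.
6. Engineer goes back to the storage bay with the mouse.
7. Engineer goes to the lab module with the rabbit.
8. Engineer goes back to the storage bay alone.
9. Engineer goes to the lab module with the ferret.
10. Engineer goes back to the storage bay alone.
11. Engineer goes to the lab module with the terrier.
12. Engineer goes back to the storage bay alone.
13. Engineer goes to the lab module with the mouse.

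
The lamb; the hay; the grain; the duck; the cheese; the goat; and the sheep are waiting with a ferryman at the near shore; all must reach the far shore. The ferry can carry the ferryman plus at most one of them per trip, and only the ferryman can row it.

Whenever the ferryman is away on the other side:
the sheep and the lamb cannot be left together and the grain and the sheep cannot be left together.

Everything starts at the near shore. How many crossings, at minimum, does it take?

15

Counting alone: the ferryman can take at most 1 across per trip to the far shore, so moving all 7 needs at least 7 loaded trips out, with a return between consecutive ones — at least 13 crossings.
The safety rule pushes this higher. Following every safe sequence of crossings, the most of the 7 that can be at the far shore as the ferry arrives there on crossing 13 is 6 — never all 7.
So no plan with fewer than 15 crossings exists, and this one achieves 15:
1. Ferryman goes to the far shore with the sheep.  [the near shore: the cheese, the duck, the goat, the grain, the hay, the lamb | the far shore: the sheep]
2. Ferryman goes back to the near shore alone.  [the near shore: the cheese, the duck, the goat, the grain, the hay, the lamb | the far shore: the sheep]
3. Ferryman goes to the far shore with the lamb.  [the near shore: the cheese, the duck, the goat, the grain, the hay | the far shore: the lamb, the sheep]
4. Ferryman goes back to the near shore with the sheep.  [the near shore: the cheese, the duck, the goat, the grain, the hay, the sheep | the far shore: the lamb]
5. Ferryman goes to the far shore with the grain.  [the near shore: the cheese, the duck, the goat, the hay, the sheep | the far shore: the grain, the lamb]
6. Ferryman goes back to the near shore alone.  [the near shore: the cheese, the duck, the goat, the hay, the sheep | the far shore: the grain, the lamb]
7. Ferryman goes to the far shore with the hay.  [the near shore: the cheese, the duck, the goat, the sheep | the far shore: the grain, the hay, the lamb]
8. Ferryman goes back to the near shore alone.  [the near shore: the cheese, the duck, the goat, the sheep | the far shore: the grain, the hay, the lamb]
9. Ferryman goes to the far shore with the duck.  [the near shore: the cheese, the goat, the sheep | the far shore: the duck, the grain, the hay, the lamb]
10. Ferryman goes back to the near shore alone.  [the near shore: the cheese, the goat, the sheep | the far shore: the duck, the grain, the hay, the lamb]
11. Ferryman goes to the far shore with the cheese.  [the near shore: the goat, the sheep | the far shore: the cheese, the duck, the grain, the hay, the lamb]
12. Ferryman goes back to the near shore alone.  [the near shore: the goat, the sheep | the far shore: the cheese, the duck, the grain, the hay, the lamb]
13. Ferryman goes to the far shore with the goat.  [the near shore: the sheep | the far shore: the cheese, the duck, the goat, the grain, the hay, the lamb]
14. Ferryman goes back to the near shore alone.  [the near shore: the sheep | the far shore: the cheese, the duck, the goat, the grain, the hay, the lamb]
15. Ferryman goes to the far shore with the sheep.  [the near shore: — | the far shore: the cheese, the duck, the goat, the grain, the hay, the lamb, the sheep]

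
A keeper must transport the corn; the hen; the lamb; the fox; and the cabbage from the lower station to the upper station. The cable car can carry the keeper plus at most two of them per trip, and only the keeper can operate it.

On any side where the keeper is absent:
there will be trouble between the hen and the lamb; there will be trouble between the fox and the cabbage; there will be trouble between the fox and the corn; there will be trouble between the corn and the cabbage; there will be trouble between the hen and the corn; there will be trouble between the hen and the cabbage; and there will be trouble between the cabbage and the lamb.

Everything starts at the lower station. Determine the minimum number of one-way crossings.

Whatever the first load, the items left behind include a forbidden pair without the keeper. No opening move is safe, so no plan exists.

impossible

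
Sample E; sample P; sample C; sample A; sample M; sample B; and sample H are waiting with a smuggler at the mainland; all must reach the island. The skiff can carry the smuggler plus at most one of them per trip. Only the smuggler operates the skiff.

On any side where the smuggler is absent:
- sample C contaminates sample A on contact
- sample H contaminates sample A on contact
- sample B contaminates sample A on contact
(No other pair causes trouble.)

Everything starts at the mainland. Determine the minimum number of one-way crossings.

impossible

Following every safe sequence of crossings from the start, the most of the 7 that can be at the island as the skiff arrives there on crossings 1, 3, 5, 7, 9 is 1, 2, 3, 4, 5 respectively; the best ever achieved is 5 of 7.
From crossing 11 on, no configuration arises that was not already reachable earlier: only 72 distinct safe configurations (who is on which side, and where the skiff is) can ever be reached, none of them has everyone across, and every continuation just revisits them. So no valid plan exists.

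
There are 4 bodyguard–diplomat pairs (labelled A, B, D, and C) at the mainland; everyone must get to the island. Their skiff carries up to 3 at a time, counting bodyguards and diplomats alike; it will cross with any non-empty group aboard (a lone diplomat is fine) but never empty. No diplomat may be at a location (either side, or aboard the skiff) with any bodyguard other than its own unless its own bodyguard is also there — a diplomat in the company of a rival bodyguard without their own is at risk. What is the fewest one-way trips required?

9

Counting alone: each trip to the island takes at most 3 across and each return brings at least 1 back, so after t trips out (and t−1 returns) at most 3t − (t−1) of the 8 are across; that first reaches 8 at t = 4, so at least 7 crossings are needed.
The safety rule pushes this higher. Following every safe sequence of crossings, the most of the 8 that can be at the island as the skiff arrives there on crossing 7 is 7 — never all 8.
So no plan with fewer than 9 crossings exists, and this one achieves 9:
1. bodyguard A and diplomat A cross → the island.
2. bodyguard A crosses ← the mainland.
3. bodyguard A, bodyguard B, and diplomat B cross → the island.
4. bodyguard A and diplomat A cross ← the mainland.
5. bodyguard A, bodyguard C, and bodyguard D cross → the island.
6. diplomat B crosses ← the mainland.
7. diplomat A and diplomat B cross → the island.
8. diplomat A crosses ← the mainland.
9. diplomat A, diplomat C, and diplomat D cross → the island.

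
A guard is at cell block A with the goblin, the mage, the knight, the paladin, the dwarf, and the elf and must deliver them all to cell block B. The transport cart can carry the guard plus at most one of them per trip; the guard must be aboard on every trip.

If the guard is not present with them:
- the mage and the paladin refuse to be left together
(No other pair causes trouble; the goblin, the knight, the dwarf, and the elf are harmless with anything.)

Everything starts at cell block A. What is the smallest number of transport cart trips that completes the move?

Counting alone: the guard can take at most 1 across per trip to cell block B, so moving all 6 needs at least 6 loaded trips out, with a return between consecutive ones — at least 11 crossings.
The plan below uses exactly 11 crossings, so it is optimal:
1. Guard goes to cell block B with the mage.
2. Guard goes back to cell block A alone.
3. Guard goes to cell block B with the goblin.
4. Guard goes back to cell block A alone.
5. Guard goes to cell block B with the knight.
6. Guard goes back to cell block A alone.
7. Guard goes to cell block B with the dwarf.
8. Guard goes back to cell block A alone.
9. Guard goes to cell block B with the elf.
10. Guard goes back to cell block A alone.
11. Guard goes to cell block B with the paladin.

11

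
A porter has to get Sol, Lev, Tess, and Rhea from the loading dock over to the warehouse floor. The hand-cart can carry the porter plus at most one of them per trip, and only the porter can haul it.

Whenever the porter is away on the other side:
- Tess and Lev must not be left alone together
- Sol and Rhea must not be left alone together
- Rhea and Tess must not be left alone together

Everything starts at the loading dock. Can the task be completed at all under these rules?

Whatever the first load, the items left behind include a forbidden pair without the porter. No opening move is safe, so no plan exists.

No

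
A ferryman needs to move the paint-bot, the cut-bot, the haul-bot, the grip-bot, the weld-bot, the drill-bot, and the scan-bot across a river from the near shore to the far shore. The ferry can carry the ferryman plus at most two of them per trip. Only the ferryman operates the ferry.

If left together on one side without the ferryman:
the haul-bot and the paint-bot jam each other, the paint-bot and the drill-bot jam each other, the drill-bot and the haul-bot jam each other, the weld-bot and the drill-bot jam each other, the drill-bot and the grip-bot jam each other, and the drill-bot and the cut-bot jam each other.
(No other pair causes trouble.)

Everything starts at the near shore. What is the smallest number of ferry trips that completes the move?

11

Counting alone: the ferryman can take at most 2 across per trip to the far shore, so moving all 7 needs at least 4 loaded trips out, with a return between consecutive ones — at least 7 crossings.
The safety rule pushes this higher. Following every safe sequence of crossings, the most of the 7 that can be at the far shore as the ferry arrives there on crossings 7, 9 is 5, 6 respectively — never all 7.
So no plan with fewer than 11 crossings exists, and this one achieves 11:
1. Ferryman goes to the far shore with the drill-bot and the paint-bot.
2. Ferryman goes back to the near shore with the paint-bot.
3. Ferryman goes to the far shore with the cut-bot and the paint-bot.
4. Ferryman goes back to the near shore with the drill-bot.
5. Ferryman goes to the far shore with the drill-bot and the grip-bot.
6. Ferryman goes back to the near shore with the drill-bot.
7. Ferryman goes to the far shore with the haul-bot and the weld-bot.
8. Ferryman goes back to the near shore with the paint-bot.
9. Ferryman goes to the far shore with the paint-bot and the scan-bot.
10. Ferryman goes back to the near shore with the paint-bot.
11. Ferryman goes to the far shore with the drill-bot and the paint-bot.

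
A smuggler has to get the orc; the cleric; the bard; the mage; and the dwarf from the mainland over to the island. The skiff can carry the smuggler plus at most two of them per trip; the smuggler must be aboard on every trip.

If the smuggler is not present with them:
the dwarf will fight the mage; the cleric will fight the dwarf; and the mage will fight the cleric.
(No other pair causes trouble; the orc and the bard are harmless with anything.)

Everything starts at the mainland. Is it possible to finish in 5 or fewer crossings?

Counting alone: the smuggler can take at most 2 across per trip to the island, so moving all 5 needs at least 3 loaded trips out, with a return between consecutive ones — at least 5 crossings.
The safety rule pushes this higher. Following every safe sequence of crossings, the most of the 5 that can be at the island as the skiff arrives there on crossing 5 is 4 — never all 5.
So the move cannot be finished within 5 crossings. (The shortest complete plan takes 7:)
1. Smuggler goes to the island with the cleric and the mage.
2. Smuggler goes back to the mainland with the cleric.
3. Smuggler goes to the island with the cleric and the orc.
4. Smuggler goes back to the mainland with the cleric.
5. Smuggler goes to the island with the bard and the cleric.
6. Smuggler goes back to the mainland with the cleric.
7. Smuggler goes to the island with the cleric and the dwarf.

No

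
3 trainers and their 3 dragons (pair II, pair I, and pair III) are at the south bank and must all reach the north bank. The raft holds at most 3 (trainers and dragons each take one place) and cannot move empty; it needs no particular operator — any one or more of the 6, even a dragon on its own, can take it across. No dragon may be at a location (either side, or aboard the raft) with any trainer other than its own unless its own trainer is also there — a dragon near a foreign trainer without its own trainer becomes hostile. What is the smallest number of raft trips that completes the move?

5

Counting alone: each trip to the north bank takes at most 3 across and each return brings at least 1 back, so after t trips out (and t−1 returns) at most 3t − (t−1) of the 6 are across; that first reaches 6 at t = 3, so at least 5 crossings are needed.
The plan below uses exactly 5 crossings, so it is optimal:
1. dragon II and trainer II cross → the north bank.
2. trainer II crosses ← the south bank.
3. trainer I, trainer II, and trainer III cross → the north bank.
4. dragon II crosses ← the south bank.
5. dragon I, dragon II, and dragon III cross → the north bank.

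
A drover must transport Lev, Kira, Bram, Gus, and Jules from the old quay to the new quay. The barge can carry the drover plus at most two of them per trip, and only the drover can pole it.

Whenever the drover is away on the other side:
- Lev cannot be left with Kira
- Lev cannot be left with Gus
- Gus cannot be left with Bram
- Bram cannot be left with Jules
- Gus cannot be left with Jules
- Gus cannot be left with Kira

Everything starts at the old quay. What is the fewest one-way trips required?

Whatever the first load, the items left behind include a forbidden pair without the drover. No opening move is safe, so no plan exists.

impossible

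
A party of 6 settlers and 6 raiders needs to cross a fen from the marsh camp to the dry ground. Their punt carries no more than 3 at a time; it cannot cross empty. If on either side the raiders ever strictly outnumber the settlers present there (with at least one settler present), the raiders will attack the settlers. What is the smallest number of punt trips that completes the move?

impossible

Following every safe sequence of crossings from the start, the most of the 12 that can be at the dry ground as the punt arrives there on crossings 1, 3, 5 is 3, 5, 6 respectively; the best ever achieved is 6 of 12.
From crossing 7 on, no configuration arises that was not already reachable earlier: only 17 distinct safe configurations (who is on which side, and where the punt is) can ever be reached, none of them has everyone across, and every continuation just revisits them. They are: 0 settlers + 0 raiders across (punt back at the start); 0 settlers + 1 raider across (punt there); 0 settlers + 1 raider across (punt back at the start); 0 settlers + 2 raiders across (punt there); 0 settlers + 2 raiders across (punt back at the start); 0 settlers + 3 raiders across (punt there); 0 settlers + 3 raiders across (punt back at the start); 0 settlers + 4 raiders across (punt there); 0 settlers + 4 raiders across (punt back at the start); 0 settlers + 5 raiders across (punt there); 0 settlers + 5 raiders across (punt back at the start); 0 settlers + 6 raiders across (punt there); 1 settler + 1 raider across (punt there); 1 settler + 1 raider across (punt back at the start); 2 settlers + 2 raiders across (punt there); 2 settlers + 2 raiders across (punt back at the start); 3 settlers + 3 raiders across (punt there). So no valid plan exists.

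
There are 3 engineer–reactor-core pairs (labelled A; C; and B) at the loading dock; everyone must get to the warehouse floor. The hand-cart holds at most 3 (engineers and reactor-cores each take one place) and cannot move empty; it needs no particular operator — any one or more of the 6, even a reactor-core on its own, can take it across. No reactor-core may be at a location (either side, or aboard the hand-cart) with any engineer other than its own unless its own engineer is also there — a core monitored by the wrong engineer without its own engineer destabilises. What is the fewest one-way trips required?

5

Counting alone: each trip to the warehouse floor takes at most 3 across and each return brings at least 1 back, so after t trips out (and t−1 returns) at most 3t − (t−1) of the 6 are across; that first reaches 6 at t = 3, so at least 5 crossings are needed.
The plan below uses exactly 5 crossings, so it is optimal:
1. engineer A and reactor-core A cross → the warehouse floor.
2. engineer A crosses ← the loading dock.
3. engineer A, engineer B, and engineer C cross → the warehouse floor.
4. reactor-core A crosses ← the loading dock.
5. reactor-core A, reactor-core B, and reactor-core C cross → the warehouse floor.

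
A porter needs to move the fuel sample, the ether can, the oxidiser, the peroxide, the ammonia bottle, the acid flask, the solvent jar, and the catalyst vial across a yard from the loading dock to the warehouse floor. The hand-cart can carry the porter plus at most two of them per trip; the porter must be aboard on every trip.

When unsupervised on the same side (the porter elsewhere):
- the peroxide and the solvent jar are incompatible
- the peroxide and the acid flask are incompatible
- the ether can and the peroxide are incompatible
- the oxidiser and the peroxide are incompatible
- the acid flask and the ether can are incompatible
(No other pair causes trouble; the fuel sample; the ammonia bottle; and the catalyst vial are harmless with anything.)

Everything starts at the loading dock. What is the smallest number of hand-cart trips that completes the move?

Counting alone: the porter can take at most 2 across per trip to the warehouse floor, so moving all 8 needs at least 4 loaded trips out, with a return between consecutive ones — at least 7 crossings.
The safety rule pushes this higher. Following every safe sequence of crossings, the most of the 8 that can be at the warehouse floor as the hand-cart arrives there on crossings 7, 9, 11 is 5, 6, 7 respectively — never all 8.
So no plan with fewer than 13 crossings exists, and this one achieves 13:
1. Porter goes to the warehouse floor with the ether can and the peroxide.  [the loading dock: the acid flask, the ammonia bottle, the catalyst vial, the fuel sample, the oxidiser, the solvent jar | the warehouse floor: the ether can, the peroxide]
2. Porter goes back to the loading dock with the ether can.  [the loading dock: the acid flask, the ammonia bottle, the catalyst vial, the ether can, the fuel sample, the oxidiser, the solvent jar | the warehouse floor: the peroxide]
3. Porter goes to the warehouse floor with the ether can and the fuel sample.  [the loading dock: the acid flask, the ammonia bottle, the catalyst vial, the oxidiser, the solvent jar | the warehouse floor: the ether can, the fuel sample, the peroxide]
4. Porter goes back to the loading dock with the ether can.  [the loading dock: the acid flask, the ammonia bottle, the catalyst vial, the ether can, the oxidiser, the solvent jar | the warehouse floor: the fuel sample, the peroxide]
5. Porter goes to the warehouse floor with the ether can and the oxidiser.  [the loading dock: the acid flask, the ammonia bottle, the catalyst vial, the solvent jar | the warehouse floor: the ether can, the fuel sample, the oxidiser, the peroxide]
6. Porter goes back to the loading dock with the peroxide.  [the loading dock: the acid flask, the ammonia bottle, the catalyst vial, the peroxide, the solvent jar | the warehouse floor: the ether can, the fuel sample, the oxidiser]
7. Porter goes to the warehouse floor with the ammonia bottle and the peroxide.  [the loading dock: the acid flask, the catalyst vial, the solvent jar | the warehouse floor: the ammonia bottle, the ether can, the fuel sample, the oxidiser, the peroxide]
8. Porter goes back to the loading dock with the peroxide.  [the loading dock: the acid flask, the catalyst vial, the peroxide, the solvent jar | the warehouse floor: the ammonia bottle, the ether can, the fuel sample, the oxidiser]
9. Porter goes to the warehouse floor with the peroxide and the solvent jar.  [the loading dock: the acid flask, the catalyst vial | the warehouse floor: the ammonia bottle, the ether can, the fuel sample, the oxidiser, the peroxide, the solvent jar]
10. Porter goes back to the loading dock with the peroxide.  [the loading dock: the acid flask, the catalyst vial, the peroxide | the warehouse floor: the ammonia bottle, the ether can, the fuel sample, the oxidiser, the solvent jar]
11. Porter goes to the warehouse floor with the catalyst vial and the peroxide.  [the loading dock: the acid flask | the warehouse floor: the ammonia bottle, the catalyst vial, the ether can, the fuel sample, the oxidiser, the peroxide, the solvent jar]
12. Porter goes back to the loading dock with the peroxide.  [the loading dock: the acid flask, the peroxide | the warehouse floor: the ammonia bottle, the catalyst vial, the ether can, the fuel sample, the oxidiser, the solvent jar]
13. Porter goes to the warehouse floor with the acid flask and the peroxide.  [the loading dock: — | the warehouse floor: the acid flask, the ammonia bottle, the catalyst vial, the ether can, the fuel sample, the oxidiser, the peroxide, the solvent jar]

13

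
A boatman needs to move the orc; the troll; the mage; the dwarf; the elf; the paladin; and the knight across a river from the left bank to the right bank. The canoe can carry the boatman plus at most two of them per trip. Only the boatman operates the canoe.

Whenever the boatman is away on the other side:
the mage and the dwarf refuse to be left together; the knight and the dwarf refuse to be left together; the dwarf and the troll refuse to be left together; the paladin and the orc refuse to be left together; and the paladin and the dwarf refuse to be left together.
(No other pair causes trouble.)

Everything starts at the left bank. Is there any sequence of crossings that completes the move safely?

1. Boatman goes to the right bank with the dwarf and the orc.  [the left bank: the elf, the knight, the mage, the paladin, the troll | the right bank: the dwarf, the orc]
2. Boatman goes back to the left bank alone.  [the left bank: the elf, the knight, the mage, the paladin, the troll | the right bank: the dwarf, the orc]
3. Boatman goes to the right bank with the elf.  [the left bank: the knight, the mage, the paladin, the troll | the right bank: the dwarf, the elf, the orc]
4. Boatman goes back to the left bank alone.  [the left bank: the knight, the mage, the paladin, the troll | the right bank: the dwarf, the elf, the orc]
5. Boatman goes to the right bank with the mage and the troll.  [the left bank: the knight, the paladin | the right bank: the dwarf, the elf, the mage, the orc, the troll]
6. Boatman goes back to the left bank with the dwarf.  [the left bank: the dwarf, the knight, the paladin | the right bank: the elf, the mage, the orc, the troll]
7. Boatman goes to the right bank with the dwarf and the knight.  [the left bank: the paladin | the right bank: the dwarf, the elf, the knight, the mage, the orc, the troll]
8. Boatman goes back to the left bank with the dwarf.  [the left bank: the dwarf, the paladin | the right bank: the elf, the knight, the mage, the orc, the troll]
9. Boatman goes to the right bank with the dwarf and the paladin.  [the left bank: — | the right bank: the dwarf, the elf, the knight, the mage, the orc, the paladin, the troll]

Yes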